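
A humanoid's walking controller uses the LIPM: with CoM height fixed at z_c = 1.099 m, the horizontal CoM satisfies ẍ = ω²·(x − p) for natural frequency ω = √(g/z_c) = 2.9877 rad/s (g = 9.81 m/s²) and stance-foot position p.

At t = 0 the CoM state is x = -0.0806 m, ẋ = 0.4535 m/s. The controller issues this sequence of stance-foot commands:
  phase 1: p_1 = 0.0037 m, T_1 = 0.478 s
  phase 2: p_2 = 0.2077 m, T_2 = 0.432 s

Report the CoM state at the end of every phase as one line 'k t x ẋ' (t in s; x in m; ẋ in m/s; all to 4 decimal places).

1 0.4780 0.1161 0.5051
2 0.9100 0.3127 0.5279

phase 1: p=0.0037, T=0.478, ωT=1.428121, cosh=2.205306, sinh=1.965547; start (x,ẋ)=(-0.080600, 0.453500) → end (x,ẋ)=(0.116141, 0.505058)
phase 2: p=0.2077, T=0.432, ωT=1.290686, cosh=1.955181, sinh=1.680100; start (x,ẋ)=(0.116141, 0.505058) → end (x,ẋ)=(0.312699, 0.527887)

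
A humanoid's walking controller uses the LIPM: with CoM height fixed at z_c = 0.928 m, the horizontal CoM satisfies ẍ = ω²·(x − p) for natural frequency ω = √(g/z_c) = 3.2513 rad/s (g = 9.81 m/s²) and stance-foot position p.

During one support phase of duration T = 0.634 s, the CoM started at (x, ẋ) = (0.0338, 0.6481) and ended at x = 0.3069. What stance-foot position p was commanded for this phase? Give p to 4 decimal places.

ωT = 3.2513·0.634 = 2.061324; cosh(ωT) = 3.991826, sinh(ωT) = 3.864541
x(T) = p + (x₀−p)·cosh(ωT) + (ẋ₀/ω)·sinh(ωT) ⇒ p·(1 − cosh) = x(T) − x₀·cosh − (ẋ₀/ω)·sinh
numerator   = 0.3069 − (0.0338)·3.991826 − (0.6481/3.2513)·3.864541 = -0.598364
denominator = 1 − 3.991826 = -2.991826
p = -0.598364 / -2.991826 = 0.2000

p = 0.2000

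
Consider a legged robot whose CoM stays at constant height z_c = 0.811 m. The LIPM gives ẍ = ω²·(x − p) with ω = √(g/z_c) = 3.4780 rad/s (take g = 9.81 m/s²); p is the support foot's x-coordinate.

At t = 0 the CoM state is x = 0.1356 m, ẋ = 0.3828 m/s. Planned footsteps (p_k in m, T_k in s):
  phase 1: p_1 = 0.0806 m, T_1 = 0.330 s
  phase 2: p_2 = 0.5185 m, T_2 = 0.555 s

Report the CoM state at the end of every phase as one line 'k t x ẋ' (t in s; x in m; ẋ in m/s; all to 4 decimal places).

1 0.3300 0.3319 0.9349
2 0.8850 0.7688 1.1003

phase 1: p=0.0806, T=0.330, ωT=1.147740, cosh=1.734208, sinh=1.416855; start (x,ẋ)=(0.135600, 0.382800) → end (x,ẋ)=(0.331925, 0.934885)
phase 2: p=0.5185, T=0.555, ωT=1.930290, cosh=3.518307, sinh=3.373201; start (x,ẋ)=(0.331925, 0.934885) → end (x,ẋ)=(0.768788, 1.100318)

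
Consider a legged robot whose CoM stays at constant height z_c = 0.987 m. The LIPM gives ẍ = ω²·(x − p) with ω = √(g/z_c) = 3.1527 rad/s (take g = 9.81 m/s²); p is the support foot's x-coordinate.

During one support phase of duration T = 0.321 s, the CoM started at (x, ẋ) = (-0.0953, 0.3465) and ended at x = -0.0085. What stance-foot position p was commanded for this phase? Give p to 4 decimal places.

ωT = 3.1527·0.321 = 1.012017; cosh(ωT) = 1.557314, sinh(ωT) = 1.193829
x(T) = p + (x₀−p)·cosh(ωT) + (ẋ₀/ω)·sinh(ωT) ⇒ p·(1 − cosh) = x(T) − x₀·cosh − (ẋ₀/ω)·sinh
numerator   = -0.0085 − (-0.0953)·1.557314 − (0.3465/3.1527)·1.193829 = 0.008703
denominator = 1 − 1.557314 = -0.557314
p = 0.008703 / -0.557314 = -0.0156

p = -0.0156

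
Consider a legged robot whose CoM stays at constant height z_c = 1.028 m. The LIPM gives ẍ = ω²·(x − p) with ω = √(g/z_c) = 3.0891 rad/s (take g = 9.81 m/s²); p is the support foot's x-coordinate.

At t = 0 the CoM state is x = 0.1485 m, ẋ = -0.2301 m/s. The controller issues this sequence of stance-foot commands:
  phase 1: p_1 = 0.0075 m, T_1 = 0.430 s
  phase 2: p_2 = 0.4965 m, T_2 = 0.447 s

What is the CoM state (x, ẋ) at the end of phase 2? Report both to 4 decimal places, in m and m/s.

phase 1: p=0.0075, T=0.430, ωT=1.328313, cosh=2.019797, sinh=1.754873; start (x,ẋ)=(0.148500, -0.230100) → end (x,ẋ)=(0.161575, 0.299603)
phase 2: p=0.4965, T=0.447, ωT=1.380828, cosh=2.114782, sinh=1.863411; start (x,ẋ)=(0.161575, 0.299603) → end (x,ẋ)=(-0.031067, -1.294323)

x = -0.0311, ẋ = -1.2943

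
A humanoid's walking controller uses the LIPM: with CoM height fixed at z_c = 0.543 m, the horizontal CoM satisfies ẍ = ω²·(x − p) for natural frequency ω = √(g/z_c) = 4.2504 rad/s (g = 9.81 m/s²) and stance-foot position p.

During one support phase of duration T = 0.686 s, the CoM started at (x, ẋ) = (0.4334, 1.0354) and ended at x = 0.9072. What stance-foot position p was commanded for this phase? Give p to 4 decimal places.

ωT = 4.2504·0.686 = 2.915774; cosh(ωT) = 9.258633, sinh(ωT) = 9.204471
x(T) = p + (x₀−p)·cosh(ωT) + (ẋ₀/ω)·sinh(ωT) ⇒ p·(1 − cosh) = x(T) − x₀·cosh − (ẋ₀/ω)·sinh
numerator   = 0.9072 − (0.4334)·9.258633 − (1.0354/4.2504)·9.204471 = -5.347706
denominator = 1 − 9.258633 = -8.258633
p = -5.347706 / -8.258633 = 0.6475

p = 0.6475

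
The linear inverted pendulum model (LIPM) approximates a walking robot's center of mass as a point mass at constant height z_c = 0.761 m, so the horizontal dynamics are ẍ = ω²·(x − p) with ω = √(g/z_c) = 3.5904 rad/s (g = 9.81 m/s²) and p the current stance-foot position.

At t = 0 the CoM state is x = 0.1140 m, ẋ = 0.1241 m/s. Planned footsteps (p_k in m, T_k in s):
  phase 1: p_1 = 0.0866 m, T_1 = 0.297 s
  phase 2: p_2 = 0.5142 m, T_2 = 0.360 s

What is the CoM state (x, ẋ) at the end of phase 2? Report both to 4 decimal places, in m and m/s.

phase 1: p=0.0866, T=0.297, ωT=1.066349, cosh=1.624509, sinh=1.280246; start (x,ẋ)=(0.114000, 0.124100) → end (x,ẋ)=(0.175362, 0.327548)
phase 2: p=0.5142, T=0.360, ωT=1.292544, cosh=1.958306, sinh=1.683734; start (x,ẋ)=(0.175362, 0.327548) → end (x,ẋ)=(0.004258, -1.406928)

x = 0.0043, ẋ = -1.4069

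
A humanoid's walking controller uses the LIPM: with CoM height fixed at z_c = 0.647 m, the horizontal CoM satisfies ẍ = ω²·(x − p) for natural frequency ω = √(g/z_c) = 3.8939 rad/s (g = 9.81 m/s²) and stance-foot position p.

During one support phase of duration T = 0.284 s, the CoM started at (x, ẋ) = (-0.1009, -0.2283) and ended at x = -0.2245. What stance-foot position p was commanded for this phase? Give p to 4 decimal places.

ωT = 3.8939·0.284 = 1.105868; cosh(ωT) = 1.676384, sinh(ωT) = 1.345461
x(T) = p + (x₀−p)·cosh(ωT) + (ẋ₀/ω)·sinh(ωT) ⇒ p·(1 − cosh) = x(T) − x₀·cosh − (ẋ₀/ω)·sinh
numerator   = -0.2245 − (-0.1009)·1.676384 − (-0.2283/3.8939)·1.345461 = 0.023532
denominator = 1 − 1.676384 = -0.676384
p = 0.023532 / -0.676384 = -0.0348

p = -0.0348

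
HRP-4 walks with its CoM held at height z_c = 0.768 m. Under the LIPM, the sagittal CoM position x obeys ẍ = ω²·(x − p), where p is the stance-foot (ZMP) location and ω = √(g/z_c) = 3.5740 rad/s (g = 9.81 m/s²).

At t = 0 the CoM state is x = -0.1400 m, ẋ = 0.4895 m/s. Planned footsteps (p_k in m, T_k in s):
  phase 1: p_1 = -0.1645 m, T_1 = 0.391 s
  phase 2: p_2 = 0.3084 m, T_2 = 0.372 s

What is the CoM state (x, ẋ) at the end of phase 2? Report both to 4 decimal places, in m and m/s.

x = 0.5826, ẋ = 1.4536

phase 1: p=-0.1645, T=0.391, ωT=1.397434, cosh=2.146019, sinh=1.898789; start (x,ẋ)=(-0.140000, 0.489500) → end (x,ẋ)=(0.148138, 1.216740)
phase 2: p=0.3084, T=0.372, ωT=1.329528, cosh=2.021931, sinh=1.757329; start (x,ẋ)=(0.148138, 1.216740) → end (x,ẋ)=(0.582630, 1.453609)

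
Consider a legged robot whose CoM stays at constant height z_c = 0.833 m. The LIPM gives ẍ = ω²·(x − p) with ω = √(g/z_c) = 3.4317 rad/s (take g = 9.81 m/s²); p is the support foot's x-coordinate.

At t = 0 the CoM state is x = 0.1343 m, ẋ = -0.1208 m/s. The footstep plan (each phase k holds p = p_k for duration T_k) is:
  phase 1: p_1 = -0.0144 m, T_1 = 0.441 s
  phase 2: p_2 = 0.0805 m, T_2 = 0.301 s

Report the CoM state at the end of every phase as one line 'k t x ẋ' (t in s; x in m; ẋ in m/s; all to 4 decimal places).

phase 1: p=-0.0144, T=0.441, ωT=1.513380, cosh=2.381110, sinh=2.160946; start (x,ẋ)=(0.134300, -0.120800) → end (x,ẋ)=(0.263603, 0.815079)
phase 2: p=0.0805, T=0.301, ωT=1.032942, cosh=1.582638, sinh=1.226680; start (x,ẋ)=(0.263603, 0.815079) → end (x,ẋ)=(0.661640, 2.060766)

1 0.4410 0.2636 0.8151
2 0.7420 0.6616 2.0608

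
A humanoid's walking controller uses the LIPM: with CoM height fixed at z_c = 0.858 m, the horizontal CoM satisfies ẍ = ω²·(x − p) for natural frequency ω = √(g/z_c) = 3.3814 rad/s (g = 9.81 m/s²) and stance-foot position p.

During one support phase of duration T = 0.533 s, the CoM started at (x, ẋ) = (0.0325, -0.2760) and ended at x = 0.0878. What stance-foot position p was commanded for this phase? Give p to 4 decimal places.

ωT = 3.3814·0.533 = 1.802286; cosh(ωT) = 3.114208, sinh(ωT) = 2.949286
x(T) = p + (x₀−p)·cosh(ωT) + (ẋ₀/ω)·sinh(ωT) ⇒ p·(1 − cosh) = x(T) − x₀·cosh − (ẋ₀/ω)·sinh
numerator   = 0.0878 − (0.0325)·3.114208 − (-0.2760/3.3814)·2.949286 = 0.227318
denominator = 1 − 3.114208 = -2.114208
p = 0.227318 / -2.114208 = -0.1075

p = -0.1075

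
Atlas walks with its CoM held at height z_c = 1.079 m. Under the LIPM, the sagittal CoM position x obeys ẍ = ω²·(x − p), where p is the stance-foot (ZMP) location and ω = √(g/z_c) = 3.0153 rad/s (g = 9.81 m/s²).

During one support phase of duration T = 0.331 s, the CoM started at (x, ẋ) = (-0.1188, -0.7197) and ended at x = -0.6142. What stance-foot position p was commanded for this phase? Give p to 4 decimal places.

p = 0.2799

ωT = 3.0153·0.331 = 0.998064; cosh(ωT) = 1.540809, sinh(ωT) = 1.172216
x(T) = p + (x₀−p)·cosh(ωT) + (ẋ₀/ω)·sinh(ωT) ⇒ p·(1 − cosh) = x(T) − x₀·cosh − (ẋ₀/ω)·sinh
numerator   = -0.6142 − (-0.1188)·1.540809 − (-0.7197/3.0153)·1.172216 = -0.151364
denominator = 1 − 1.540809 = -0.540809
p = -0.151364 / -0.540809 = 0.2799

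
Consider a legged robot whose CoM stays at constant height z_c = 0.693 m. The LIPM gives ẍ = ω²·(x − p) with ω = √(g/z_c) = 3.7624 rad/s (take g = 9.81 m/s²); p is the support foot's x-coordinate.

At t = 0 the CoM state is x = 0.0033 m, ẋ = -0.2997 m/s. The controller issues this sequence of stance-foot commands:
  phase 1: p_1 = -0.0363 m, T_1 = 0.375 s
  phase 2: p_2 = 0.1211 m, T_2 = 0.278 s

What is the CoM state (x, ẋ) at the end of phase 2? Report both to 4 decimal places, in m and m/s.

phase 1: p=-0.0363, T=0.375, ωT=1.410900, cosh=2.171784, sinh=1.927860; start (x,ẋ)=(0.003300, -0.299700) → end (x,ẋ)=(-0.103864, -0.363650)
phase 2: p=0.1211, T=0.278, ωT=1.045947, cosh=1.598726, sinh=1.247367; start (x,ẋ)=(-0.103864, -0.363650) → end (x,ẋ)=(-0.359119, -1.637154)

x = -0.3591, ẋ = -1.6372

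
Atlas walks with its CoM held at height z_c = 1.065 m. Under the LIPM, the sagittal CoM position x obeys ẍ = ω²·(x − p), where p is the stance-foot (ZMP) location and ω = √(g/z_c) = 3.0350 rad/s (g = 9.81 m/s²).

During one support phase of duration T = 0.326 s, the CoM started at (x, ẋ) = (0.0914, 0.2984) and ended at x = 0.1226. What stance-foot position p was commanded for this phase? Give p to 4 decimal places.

ωT = 3.0350·0.326 = 0.989410; cosh(ωT) = 1.530722, sinh(ωT) = 1.158926
x(T) = p + (x₀−p)·cosh(ωT) + (ẋ₀/ω)·sinh(ωT) ⇒ p·(1 − cosh) = x(T) − x₀·cosh − (ẋ₀/ω)·sinh
numerator   = 0.1226 − (0.0914)·1.530722 − (0.2984/3.0350)·1.158926 = -0.131253
denominator = 1 − 1.530722 = -0.530722
p = -0.131253 / -0.530722 = 0.2473

p = 0.2473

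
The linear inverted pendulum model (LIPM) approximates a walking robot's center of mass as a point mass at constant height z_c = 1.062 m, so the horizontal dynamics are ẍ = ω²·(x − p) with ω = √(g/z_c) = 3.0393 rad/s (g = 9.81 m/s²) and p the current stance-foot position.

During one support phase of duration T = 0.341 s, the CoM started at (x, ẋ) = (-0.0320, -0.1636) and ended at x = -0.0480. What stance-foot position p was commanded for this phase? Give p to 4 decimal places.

p = -0.1177

ωT = 3.0393·0.341 = 1.036401; cosh(ωT) = 1.586891, sinh(ωT) = 1.232162
x(T) = p + (x₀−p)·cosh(ωT) + (ẋ₀/ω)·sinh(ωT) ⇒ p·(1 − cosh) = x(T) − x₀·cosh − (ẋ₀/ω)·sinh
numerator   = -0.0480 − (-0.0320)·1.586891 − (-0.1636/3.0393)·1.232162 = 0.069106
denominator = 1 − 1.586891 = -0.586891
p = 0.069106 / -0.586891 = -0.1177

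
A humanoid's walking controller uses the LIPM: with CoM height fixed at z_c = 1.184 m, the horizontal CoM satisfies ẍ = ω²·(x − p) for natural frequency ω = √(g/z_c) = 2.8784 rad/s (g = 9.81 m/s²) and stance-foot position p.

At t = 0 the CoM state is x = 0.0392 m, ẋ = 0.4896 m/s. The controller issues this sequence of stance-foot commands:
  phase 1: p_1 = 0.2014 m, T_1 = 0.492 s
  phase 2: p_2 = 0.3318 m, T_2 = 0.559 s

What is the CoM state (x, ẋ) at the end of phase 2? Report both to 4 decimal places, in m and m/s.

phase 1: p=0.2014, T=0.492, ωT=1.416173, cosh=2.181979, sinh=1.939338; start (x,ẋ)=(0.039200, 0.489600) → end (x,ẋ)=(0.177354, 0.162866)
phase 2: p=0.3318, T=0.559, ωT=1.609026, cosh=2.599011, sinh=2.398928; start (x,ẋ)=(0.177354, 0.162866) → end (x,ẋ)=(0.066129, -0.643174)

x = 0.0661, ẋ = -0.6432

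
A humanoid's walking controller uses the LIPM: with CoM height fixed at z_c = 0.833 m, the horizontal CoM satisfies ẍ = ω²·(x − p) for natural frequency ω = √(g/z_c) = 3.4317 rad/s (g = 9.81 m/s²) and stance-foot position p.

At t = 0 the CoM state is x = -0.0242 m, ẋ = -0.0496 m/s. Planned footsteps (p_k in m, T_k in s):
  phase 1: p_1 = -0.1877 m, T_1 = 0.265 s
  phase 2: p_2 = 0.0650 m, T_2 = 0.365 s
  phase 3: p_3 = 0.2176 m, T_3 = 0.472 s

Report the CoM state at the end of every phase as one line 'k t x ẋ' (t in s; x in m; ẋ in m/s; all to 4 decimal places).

phase 1: p=-0.1877, T=0.265, ωT=0.909401, cosh=1.442800, sinh=1.040034; start (x,ẋ)=(-0.024200, -0.049600) → end (x,ẋ)=(0.033166, 0.511982)
phase 2: p=0.0650, T=0.365, ωT=1.252571, cosh=1.892548, sinh=1.606779; start (x,ẋ)=(0.033166, 0.511982) → end (x,ẋ)=(0.244471, 0.793417)
phase 3: p=0.2176, T=0.472, ωT=1.619762, cosh=2.624918, sinh=2.426972; start (x,ẋ)=(0.244471, 0.793417) → end (x,ẋ)=(0.849255, 2.306450)

1 0.2650 0.0332 0.5120
2 0.6300 0.2445 0.7934
3 1.1020 0.8493 2.3065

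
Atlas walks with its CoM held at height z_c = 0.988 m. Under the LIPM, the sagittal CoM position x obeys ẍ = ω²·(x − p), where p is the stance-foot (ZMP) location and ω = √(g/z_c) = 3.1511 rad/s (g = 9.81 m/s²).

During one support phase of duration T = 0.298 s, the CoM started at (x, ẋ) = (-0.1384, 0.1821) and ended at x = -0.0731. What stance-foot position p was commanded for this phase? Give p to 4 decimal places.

p = -0.1441

ωT = 3.1511·0.298 = 0.939028; cosh(ωT) = 1.474251, sinh(ωT) = 1.083243
x(T) = p + (x₀−p)·cosh(ωT) + (ẋ₀/ω)·sinh(ωT) ⇒ p·(1 − cosh) = x(T) − x₀·cosh − (ẋ₀/ω)·sinh
numerator   = -0.0731 − (-0.1384)·1.474251 − (0.1821/3.1511)·1.083243 = 0.068336
denominator = 1 − 1.474251 = -0.474251
p = 0.068336 / -0.474251 = -0.1441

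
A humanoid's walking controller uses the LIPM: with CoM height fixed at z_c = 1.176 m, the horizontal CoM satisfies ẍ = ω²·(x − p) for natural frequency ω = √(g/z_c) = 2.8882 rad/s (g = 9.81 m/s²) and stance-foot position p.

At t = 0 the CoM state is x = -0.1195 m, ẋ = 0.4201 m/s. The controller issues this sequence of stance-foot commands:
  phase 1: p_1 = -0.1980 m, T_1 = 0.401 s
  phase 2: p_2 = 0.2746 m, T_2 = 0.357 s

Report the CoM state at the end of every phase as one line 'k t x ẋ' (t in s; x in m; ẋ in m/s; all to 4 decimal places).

1 0.4010 0.1480 1.0601
2 0.7580 0.5238 1.2281

phase 1: p=-0.1980, T=0.401, ωT=1.158168, cosh=1.749078, sinh=1.435017; start (x,ẋ)=(-0.119500, 0.420100) → end (x,ẋ)=(0.148032, 1.060140)
phase 2: p=0.2746, T=0.357, ωT=1.031087, cosh=1.580366, sinh=1.223747; start (x,ẋ)=(0.148032, 1.060140) → end (x,ẋ)=(0.523763, 1.228063)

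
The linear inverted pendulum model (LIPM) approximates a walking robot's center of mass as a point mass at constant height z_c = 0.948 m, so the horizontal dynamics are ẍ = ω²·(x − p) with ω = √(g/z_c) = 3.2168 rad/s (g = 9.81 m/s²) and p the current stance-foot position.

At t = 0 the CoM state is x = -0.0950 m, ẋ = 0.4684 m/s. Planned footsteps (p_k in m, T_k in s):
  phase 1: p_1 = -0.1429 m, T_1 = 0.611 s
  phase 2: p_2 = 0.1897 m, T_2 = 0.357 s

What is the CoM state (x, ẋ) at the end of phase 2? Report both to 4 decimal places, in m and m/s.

phase 1: p=-0.1429, T=0.611, ωT=1.965465, cosh=3.639160, sinh=3.499069; start (x,ẋ)=(-0.095000, 0.468400) → end (x,ẋ)=(0.540917, 2.243736)
phase 2: p=0.1897, T=0.357, ωT=1.148398, cosh=1.735140, sinh=1.417996; start (x,ẋ)=(0.540917, 2.243736) → end (x,ẋ)=(1.788171, 5.495242)

x = 1.7882, ẋ = 5.4952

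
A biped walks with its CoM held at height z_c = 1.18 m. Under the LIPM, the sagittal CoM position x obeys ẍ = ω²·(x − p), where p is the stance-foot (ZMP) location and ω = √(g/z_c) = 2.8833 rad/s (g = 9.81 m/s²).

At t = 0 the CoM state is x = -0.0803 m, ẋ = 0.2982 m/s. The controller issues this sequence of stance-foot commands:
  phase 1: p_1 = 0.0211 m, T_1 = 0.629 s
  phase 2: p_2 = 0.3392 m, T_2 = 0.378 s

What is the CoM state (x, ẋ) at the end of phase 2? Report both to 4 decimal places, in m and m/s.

phase 1: p=0.0211, T=0.629, ωT=1.813596, cosh=3.147763, sinh=2.984696; start (x,ẋ)=(-0.080300, 0.298200) → end (x,ẋ)=(0.010604, 0.066037)
phase 2: p=0.3392, T=0.378, ωT=1.089887, cosh=1.655097, sinh=1.318842; start (x,ẋ)=(0.010604, 0.066037) → end (x,ẋ)=(-0.174453, -1.140229)

x = -0.1745, ẋ = -1.1402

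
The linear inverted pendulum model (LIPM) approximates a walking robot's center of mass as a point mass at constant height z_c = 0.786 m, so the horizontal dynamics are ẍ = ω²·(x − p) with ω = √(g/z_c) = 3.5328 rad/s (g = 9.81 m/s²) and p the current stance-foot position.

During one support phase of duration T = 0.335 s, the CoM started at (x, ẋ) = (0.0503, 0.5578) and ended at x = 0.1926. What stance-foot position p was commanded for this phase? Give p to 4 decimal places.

p = 0.1665

ωT = 3.5328·0.335 = 1.183488; cosh(ωT) = 1.785977, sinh(ωT) = 1.479768
x(T) = p + (x₀−p)·cosh(ωT) + (ẋ₀/ω)·sinh(ωT) ⇒ p·(1 − cosh) = x(T) − x₀·cosh − (ẋ₀/ω)·sinh
numerator   = 0.1926 − (0.0503)·1.785977 − (0.5578/3.5328)·1.479768 = -0.130878
denominator = 1 − 1.785977 = -0.785977
p = -0.130878 / -0.785977 = 0.1665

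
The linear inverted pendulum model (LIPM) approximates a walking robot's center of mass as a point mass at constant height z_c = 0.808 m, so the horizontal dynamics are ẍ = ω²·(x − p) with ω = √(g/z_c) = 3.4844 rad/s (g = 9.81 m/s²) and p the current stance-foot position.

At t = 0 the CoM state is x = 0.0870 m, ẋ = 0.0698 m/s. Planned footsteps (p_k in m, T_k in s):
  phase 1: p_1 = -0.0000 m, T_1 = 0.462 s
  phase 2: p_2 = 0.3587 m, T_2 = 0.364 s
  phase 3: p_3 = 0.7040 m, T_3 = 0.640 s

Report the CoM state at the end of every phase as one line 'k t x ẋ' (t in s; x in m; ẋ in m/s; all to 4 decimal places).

1 0.4620 0.2744 0.9094
2 0.8260 0.6241 1.2633
3 1.4660 1.9946 4.6629

phase 1: p=-0.0000, T=0.462, ωT=1.609793, cosh=2.600852, sinh=2.400923; start (x,ẋ)=(0.087000, 0.069800) → end (x,ẋ)=(0.274370, 0.909362)
phase 2: p=0.3587, T=0.364, ωT=1.268322, cosh=1.918092, sinh=1.636789; start (x,ẋ)=(0.274370, 0.909362) → end (x,ẋ)=(0.624117, 1.263285)
phase 3: p=0.7040, T=0.640, ωT=2.230016, cosh=4.703771, sinh=4.596244; start (x,ẋ)=(0.624117, 1.263285) → end (x,ẋ)=(1.994641, 4.662874)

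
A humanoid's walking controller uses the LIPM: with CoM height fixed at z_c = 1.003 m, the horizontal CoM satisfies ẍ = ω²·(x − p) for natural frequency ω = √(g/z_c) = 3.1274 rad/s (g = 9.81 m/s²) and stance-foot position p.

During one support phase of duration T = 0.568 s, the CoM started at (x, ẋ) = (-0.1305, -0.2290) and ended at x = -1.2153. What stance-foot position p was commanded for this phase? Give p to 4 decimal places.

p = 0.2985

ωT = 3.1274·0.568 = 1.776363; cosh(ωT) = 3.038791, sinh(ωT) = 2.869539
x(T) = p + (x₀−p)·cosh(ωT) + (ẋ₀/ω)·sinh(ωT) ⇒ p·(1 − cosh) = x(T) − x₀·cosh − (ẋ₀/ω)·sinh
numerator   = -1.2153 − (-0.1305)·3.038791 − (-0.2290/3.1274)·2.869539 = -0.608619
denominator = 1 − 3.038791 = -2.038791
p = -0.608619 / -2.038791 = 0.2985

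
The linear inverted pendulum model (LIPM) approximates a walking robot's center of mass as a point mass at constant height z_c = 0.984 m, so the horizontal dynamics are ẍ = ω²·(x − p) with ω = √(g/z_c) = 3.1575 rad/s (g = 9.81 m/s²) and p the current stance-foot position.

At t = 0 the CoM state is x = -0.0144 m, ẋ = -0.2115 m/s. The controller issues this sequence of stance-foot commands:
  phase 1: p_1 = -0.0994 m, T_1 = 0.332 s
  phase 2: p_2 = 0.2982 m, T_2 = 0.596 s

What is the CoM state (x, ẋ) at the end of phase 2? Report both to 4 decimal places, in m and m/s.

phase 1: p=-0.0994, T=0.332, ωT=1.048290, cosh=1.601653, sinh=1.251116; start (x,ẋ)=(-0.014400, -0.211500) → end (x,ẋ)=(-0.047063, -0.002966)
phase 2: p=0.2982, T=0.596, ωT=1.881870, cosh=3.359038, sinh=3.206733; start (x,ẋ)=(-0.047063, -0.002966) → end (x,ẋ)=(-0.864565, -3.505844)

x = -0.8646, ẋ = -3.5058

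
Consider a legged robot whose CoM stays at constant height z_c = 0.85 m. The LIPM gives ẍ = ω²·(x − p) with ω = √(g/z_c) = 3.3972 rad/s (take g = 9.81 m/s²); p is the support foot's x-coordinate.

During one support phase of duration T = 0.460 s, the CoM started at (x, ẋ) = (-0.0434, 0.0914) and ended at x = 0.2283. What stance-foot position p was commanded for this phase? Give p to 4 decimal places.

p = -0.1845

ωT = 3.3972·0.460 = 1.562712; cosh(ωT) = 2.490656, sinh(ωT) = 2.281089
x(T) = p + (x₀−p)·cosh(ωT) + (ẋ₀/ω)·sinh(ωT) ⇒ p·(1 − cosh) = x(T) − x₀·cosh − (ẋ₀/ω)·sinh
numerator   = 0.2283 − (-0.0434)·2.490656 − (0.0914/3.3972)·2.281089 = 0.275023
denominator = 1 − 2.490656 = -1.490656
p = 0.275023 / -1.490656 = -0.1845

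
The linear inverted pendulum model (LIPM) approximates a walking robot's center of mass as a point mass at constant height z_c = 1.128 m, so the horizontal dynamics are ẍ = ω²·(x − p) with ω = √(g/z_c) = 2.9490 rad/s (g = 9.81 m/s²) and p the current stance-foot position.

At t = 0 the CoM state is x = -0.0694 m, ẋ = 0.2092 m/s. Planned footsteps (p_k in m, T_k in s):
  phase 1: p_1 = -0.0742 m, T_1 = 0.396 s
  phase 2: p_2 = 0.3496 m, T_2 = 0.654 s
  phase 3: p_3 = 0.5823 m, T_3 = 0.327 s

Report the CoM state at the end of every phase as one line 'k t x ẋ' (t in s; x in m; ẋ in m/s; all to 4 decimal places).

1 0.3960 0.0373 0.3894
2 1.0500 -0.3030 -1.7339
3 1.3770 -1.4065 -5.5308

phase 1: p=-0.0742, T=0.396, ωT=1.167804, cosh=1.762987, sinh=1.451938; start (x,ẋ)=(-0.069400, 0.209200) → end (x,ẋ)=(0.037262, 0.389369)
phase 2: p=0.3496, T=0.654, ωT=1.928646, cosh=3.512767, sinh=3.367422; start (x,ẋ)=(0.037262, 0.389369) → end (x,ẋ)=(-0.302956, -1.733919)
phase 3: p=0.5823, T=0.327, ωT=0.964323, cosh=1.502126, sinh=1.120885; start (x,ẋ)=(-0.302956, -1.733919) → end (x,ẋ)=(-1.406511, -5.530770)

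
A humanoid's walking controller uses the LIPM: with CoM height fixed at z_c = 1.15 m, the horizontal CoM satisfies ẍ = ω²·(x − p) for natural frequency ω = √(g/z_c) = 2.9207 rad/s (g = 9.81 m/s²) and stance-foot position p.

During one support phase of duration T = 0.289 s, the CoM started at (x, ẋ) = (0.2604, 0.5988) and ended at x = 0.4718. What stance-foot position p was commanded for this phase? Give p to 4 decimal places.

ωT = 2.9207·0.289 = 0.844082; cosh(ωT) = 1.377897, sinh(ωT) = 0.947945
x(T) = p + (x₀−p)·cosh(ωT) + (ẋ₀/ω)·sinh(ωT) ⇒ p·(1 − cosh) = x(T) − x₀·cosh − (ẋ₀/ω)·sinh
numerator   = 0.4718 − (0.2604)·1.377897 − (0.5988/2.9207)·0.947945 = -0.081352
denominator = 1 − 1.377897 = -0.377897
p = -0.081352 / -0.377897 = 0.2153

p = 0.2153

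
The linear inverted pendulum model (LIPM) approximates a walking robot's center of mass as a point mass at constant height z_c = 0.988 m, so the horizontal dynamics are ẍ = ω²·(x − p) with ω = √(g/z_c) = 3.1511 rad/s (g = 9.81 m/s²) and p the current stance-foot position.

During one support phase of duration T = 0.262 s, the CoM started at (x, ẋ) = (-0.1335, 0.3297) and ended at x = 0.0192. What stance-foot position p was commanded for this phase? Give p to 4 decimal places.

ωT = 3.1511·0.262 = 0.825588; cosh(ωT) = 1.360600, sinh(ωT) = 0.922623
x(T) = p + (x₀−p)·cosh(ωT) + (ẋ₀/ω)·sinh(ωT) ⇒ p·(1 − cosh) = x(T) − x₀·cosh − (ẋ₀/ω)·sinh
numerator   = 0.0192 − (-0.1335)·1.360600 − (0.3297/3.1511)·0.922623 = 0.104306
denominator = 1 − 1.360600 = -0.360600
p = 0.104306 / -0.360600 = -0.2893

p = -0.2893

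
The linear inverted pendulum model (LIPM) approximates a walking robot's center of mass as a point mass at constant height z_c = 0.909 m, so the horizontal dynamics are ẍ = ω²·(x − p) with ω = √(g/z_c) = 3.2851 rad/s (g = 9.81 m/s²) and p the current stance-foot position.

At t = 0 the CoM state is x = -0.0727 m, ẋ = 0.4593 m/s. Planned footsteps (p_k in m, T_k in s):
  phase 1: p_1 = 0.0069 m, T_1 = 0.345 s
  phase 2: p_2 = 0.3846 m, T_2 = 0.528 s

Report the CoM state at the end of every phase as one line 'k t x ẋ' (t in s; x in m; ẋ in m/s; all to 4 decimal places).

1 0.3450 0.0651 0.4232
2 0.8730 -0.1952 -1.6447

phase 1: p=0.0069, T=0.345, ωT=1.133359, cosh=1.714012, sinh=1.392062; start (x,ẋ)=(-0.072700, 0.459300) → end (x,ẋ)=(0.065093, 0.423230)
phase 2: p=0.3846, T=0.528, ωT=1.734533, cosh=2.921381, sinh=2.744899; start (x,ẋ)=(0.065093, 0.423230) → end (x,ẋ)=(-0.195167, -1.644663)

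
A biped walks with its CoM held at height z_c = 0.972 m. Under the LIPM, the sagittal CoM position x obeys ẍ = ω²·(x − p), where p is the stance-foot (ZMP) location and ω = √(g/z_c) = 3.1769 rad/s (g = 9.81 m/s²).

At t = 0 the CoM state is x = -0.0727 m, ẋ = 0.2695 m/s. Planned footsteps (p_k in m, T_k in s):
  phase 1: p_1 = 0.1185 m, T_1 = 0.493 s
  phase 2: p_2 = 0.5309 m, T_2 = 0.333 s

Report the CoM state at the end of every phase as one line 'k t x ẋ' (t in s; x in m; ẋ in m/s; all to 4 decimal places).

1 0.4930 -0.1650 -0.7175
2 0.8260 -0.8782 -3.9580

phase 1: p=0.1185, T=0.493, ωT=1.566212, cosh=2.498654, sinh=2.289819; start (x,ẋ)=(-0.072700, 0.269500) → end (x,ẋ)=(-0.164995, -0.717502)
phase 2: p=0.5309, T=0.333, ωT=1.057908, cosh=1.613760, sinh=1.266578; start (x,ẋ)=(-0.164995, -0.717502) → end (x,ẋ)=(-0.878163, -3.958013)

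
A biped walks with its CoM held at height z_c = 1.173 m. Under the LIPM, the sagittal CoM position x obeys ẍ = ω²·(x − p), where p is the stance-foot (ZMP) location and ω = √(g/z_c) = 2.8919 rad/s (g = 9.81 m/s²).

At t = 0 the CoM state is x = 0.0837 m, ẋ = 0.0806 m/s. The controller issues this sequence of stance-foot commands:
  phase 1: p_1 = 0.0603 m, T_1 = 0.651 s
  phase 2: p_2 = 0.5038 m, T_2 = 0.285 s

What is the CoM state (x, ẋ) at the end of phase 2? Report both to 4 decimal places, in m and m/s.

x = 0.2849, ẋ = -0.0698

phase 1: p=0.0603, T=0.651, ωT=1.882627, cosh=3.361466, sinh=3.209277; start (x,ẋ)=(0.083700, 0.080600) → end (x,ẋ)=(0.228404, 0.488107)
phase 2: p=0.5038, T=0.285, ωT=0.824191, cosh=1.359313, sinh=0.920724; start (x,ẋ)=(0.228404, 0.488107) → end (x,ẋ)=(0.284854, -0.069790)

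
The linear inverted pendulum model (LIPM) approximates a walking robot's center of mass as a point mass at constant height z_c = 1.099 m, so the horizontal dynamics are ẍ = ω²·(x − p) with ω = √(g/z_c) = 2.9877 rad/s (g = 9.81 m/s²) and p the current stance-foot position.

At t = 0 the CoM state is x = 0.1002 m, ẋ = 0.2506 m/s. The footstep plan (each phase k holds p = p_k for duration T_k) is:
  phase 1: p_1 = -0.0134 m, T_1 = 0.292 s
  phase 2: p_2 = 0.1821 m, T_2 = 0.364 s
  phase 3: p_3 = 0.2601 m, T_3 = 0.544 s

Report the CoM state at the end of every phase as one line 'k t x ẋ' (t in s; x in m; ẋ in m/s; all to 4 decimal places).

phase 1: p=-0.0134, T=0.292, ωT=0.872408, cosh=1.405305, sinh=0.987361; start (x,ẋ)=(0.100200, 0.250600) → end (x,ẋ)=(0.229060, 0.687283)
phase 2: p=0.1821, T=0.364, ωT=1.087523, cosh=1.651983, sinh=1.314932; start (x,ẋ)=(0.229060, 0.687283) → end (x,ẋ)=(0.562160, 1.319866)
phase 3: p=0.2601, T=0.544, ωT=1.625309, cosh=2.638419, sinh=2.441568; start (x,ẋ)=(0.562160, 1.319866) → end (x,ẋ)=(2.135665, 5.685792)

1 0.2920 0.2291 0.6873
2 0.6560 0.5622 1.3199
3 1.2000 2.1357 5.6858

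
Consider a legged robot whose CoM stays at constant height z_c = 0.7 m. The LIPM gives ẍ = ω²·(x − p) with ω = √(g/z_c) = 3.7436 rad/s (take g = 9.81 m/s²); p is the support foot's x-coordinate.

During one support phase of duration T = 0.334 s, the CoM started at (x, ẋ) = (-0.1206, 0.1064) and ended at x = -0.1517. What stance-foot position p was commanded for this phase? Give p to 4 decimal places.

ωT = 3.7436·0.334 = 1.250362; cosh(ωT) = 1.889005, sinh(ωT) = 1.602604
x(T) = p + (x₀−p)·cosh(ωT) + (ẋ₀/ω)·sinh(ωT) ⇒ p·(1 − cosh) = x(T) − x₀·cosh − (ẋ₀/ω)·sinh
numerator   = -0.1517 − (-0.1206)·1.889005 − (0.1064/3.7436)·1.602604 = 0.030565
denominator = 1 − 1.889005 = -0.889005
p = 0.030565 / -0.889005 = -0.0344

p = -0.0344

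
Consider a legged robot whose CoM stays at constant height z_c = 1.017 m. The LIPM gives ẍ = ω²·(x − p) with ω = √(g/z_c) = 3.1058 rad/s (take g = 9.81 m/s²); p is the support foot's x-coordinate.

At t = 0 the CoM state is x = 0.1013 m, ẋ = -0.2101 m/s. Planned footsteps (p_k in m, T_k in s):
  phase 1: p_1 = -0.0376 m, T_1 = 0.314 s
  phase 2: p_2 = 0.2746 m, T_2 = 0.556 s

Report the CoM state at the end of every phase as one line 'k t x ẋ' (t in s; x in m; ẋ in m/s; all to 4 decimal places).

1 0.3140 0.0958 0.1725
2 0.8700 -0.0928 -1.0115

phase 1: p=-0.0376, T=0.314, ωT=0.975221, cosh=1.514431, sinh=1.137322; start (x,ẋ)=(0.101300, -0.210100) → end (x,ẋ)=(0.095817, 0.172454)
phase 2: p=0.2746, T=0.556, ωT=1.726825, cosh=2.900310, sinh=2.722462; start (x,ẋ)=(0.095817, 0.172454) → end (x,ẋ)=(-0.092757, -1.011513)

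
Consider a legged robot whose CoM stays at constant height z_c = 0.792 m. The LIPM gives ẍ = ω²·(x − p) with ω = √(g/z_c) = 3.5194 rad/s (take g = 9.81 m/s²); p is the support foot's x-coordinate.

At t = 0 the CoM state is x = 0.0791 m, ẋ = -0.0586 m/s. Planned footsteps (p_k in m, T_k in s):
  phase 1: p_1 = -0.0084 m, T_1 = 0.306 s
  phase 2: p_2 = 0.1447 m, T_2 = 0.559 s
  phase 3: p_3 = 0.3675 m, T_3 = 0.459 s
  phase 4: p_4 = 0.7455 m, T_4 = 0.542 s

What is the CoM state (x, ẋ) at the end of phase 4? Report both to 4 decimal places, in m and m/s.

x = 2.3167, ẋ = 5.7522

phase 1: p=-0.0084, T=0.306, ωT=1.076936, cosh=1.638155, sinh=1.297517; start (x,ẋ)=(0.079100, -0.058600) → end (x,ẋ)=(0.113334, 0.303571)
phase 2: p=0.1447, T=0.559, ωT=1.967345, cosh=3.645744, sinh=3.505917; start (x,ẋ)=(0.113334, 0.303571) → end (x,ẋ)=(0.332756, 0.719729)
phase 3: p=0.3675, T=0.459, ωT=1.615405, cosh=2.614366, sinh=2.415556; start (x,ẋ)=(0.332756, 0.719729) → end (x,ẋ)=(0.770657, 1.586269)
phase 4: p=0.7455, T=0.542, ωT=1.907515, cosh=3.442388, sinh=3.293939; start (x,ẋ)=(0.770657, 1.586269) → end (x,ẋ)=(2.316748, 5.752187)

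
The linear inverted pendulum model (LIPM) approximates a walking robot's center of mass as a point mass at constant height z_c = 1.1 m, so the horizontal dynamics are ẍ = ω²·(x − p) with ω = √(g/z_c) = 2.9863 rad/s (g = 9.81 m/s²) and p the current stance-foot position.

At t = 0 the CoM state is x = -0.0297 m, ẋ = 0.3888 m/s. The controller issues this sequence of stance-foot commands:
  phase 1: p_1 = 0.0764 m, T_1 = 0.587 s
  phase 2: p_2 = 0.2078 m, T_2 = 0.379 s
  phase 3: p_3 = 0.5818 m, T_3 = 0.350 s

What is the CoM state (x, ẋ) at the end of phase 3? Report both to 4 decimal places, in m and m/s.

phase 1: p=0.0764, T=0.587, ωT=1.752958, cosh=2.972456, sinh=2.799195; start (x,ẋ)=(-0.029700, 0.388800) → end (x,ẋ)=(0.125462, 0.268776)
phase 2: p=0.2078, T=0.379, ωT=1.131808, cosh=1.711854, sinh=1.389404; start (x,ẋ)=(0.125462, 0.268776) → end (x,ẋ)=(0.191901, 0.118472)
phase 3: p=0.5818, T=0.350, ωT=1.045205, cosh=1.597801, sinh=1.246181; start (x,ẋ)=(0.191901, 0.118472) → end (x,ẋ)=(0.008257, -1.261705)

x = 0.0083, ẋ = -1.2617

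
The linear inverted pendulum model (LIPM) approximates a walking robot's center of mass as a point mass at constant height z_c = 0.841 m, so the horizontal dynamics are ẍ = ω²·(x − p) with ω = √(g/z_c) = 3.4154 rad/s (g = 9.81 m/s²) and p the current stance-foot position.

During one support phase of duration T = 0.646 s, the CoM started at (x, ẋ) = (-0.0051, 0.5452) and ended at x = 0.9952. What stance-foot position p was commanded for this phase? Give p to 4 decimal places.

ωT = 3.4154·0.646 = 2.206348; cosh(ωT) = 4.596296, sinh(ωT) = 4.486194
x(T) = p + (x₀−p)·cosh(ωT) + (ẋ₀/ω)·sinh(ωT) ⇒ p·(1 − cosh) = x(T) − x₀·cosh − (ẋ₀/ω)·sinh
numerator   = 0.9952 − (-0.0051)·4.596296 − (0.5452/3.4154)·4.486194 = 0.302510
denominator = 1 − 4.596296 = -3.596296
p = 0.302510 / -3.596296 = -0.0841

p = -0.0841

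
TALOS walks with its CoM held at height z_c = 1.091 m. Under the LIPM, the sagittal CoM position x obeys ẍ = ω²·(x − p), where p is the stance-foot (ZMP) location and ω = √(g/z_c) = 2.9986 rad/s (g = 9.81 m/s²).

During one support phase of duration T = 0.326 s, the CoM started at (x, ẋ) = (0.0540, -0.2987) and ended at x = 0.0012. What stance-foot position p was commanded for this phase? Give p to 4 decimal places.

p = -0.0637

ωT = 2.9986·0.326 = 0.977544; cosh(ωT) = 1.517077, sinh(ωT) = 1.140843
x(T) = p + (x₀−p)·cosh(ωT) + (ẋ₀/ω)·sinh(ωT) ⇒ p·(1 − cosh) = x(T) − x₀·cosh − (ẋ₀/ω)·sinh
numerator   = 0.0012 − (0.0540)·1.517077 − (-0.2987/2.9986)·1.140843 = 0.032921
denominator = 1 − 1.517077 = -0.517077
p = 0.032921 / -0.517077 = -0.0637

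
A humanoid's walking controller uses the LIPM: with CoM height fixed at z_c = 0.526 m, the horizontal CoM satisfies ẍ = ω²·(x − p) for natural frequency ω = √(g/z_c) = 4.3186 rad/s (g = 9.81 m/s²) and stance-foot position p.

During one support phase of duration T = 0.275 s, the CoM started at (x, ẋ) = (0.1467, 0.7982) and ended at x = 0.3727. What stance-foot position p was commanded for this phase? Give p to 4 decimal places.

p = 0.2084

ωT = 4.3186·0.275 = 1.187615; cosh(ωT) = 1.792099, sinh(ωT) = 1.487152
x(T) = p + (x₀−p)·cosh(ωT) + (ẋ₀/ω)·sinh(ωT) ⇒ p·(1 − cosh) = x(T) − x₀·cosh − (ẋ₀/ω)·sinh
numerator   = 0.3727 − (0.1467)·1.792099 − (0.7982/4.3186)·1.487152 = -0.165069
denominator = 1 − 1.792099 = -0.792099
p = -0.165069 / -0.792099 = 0.2084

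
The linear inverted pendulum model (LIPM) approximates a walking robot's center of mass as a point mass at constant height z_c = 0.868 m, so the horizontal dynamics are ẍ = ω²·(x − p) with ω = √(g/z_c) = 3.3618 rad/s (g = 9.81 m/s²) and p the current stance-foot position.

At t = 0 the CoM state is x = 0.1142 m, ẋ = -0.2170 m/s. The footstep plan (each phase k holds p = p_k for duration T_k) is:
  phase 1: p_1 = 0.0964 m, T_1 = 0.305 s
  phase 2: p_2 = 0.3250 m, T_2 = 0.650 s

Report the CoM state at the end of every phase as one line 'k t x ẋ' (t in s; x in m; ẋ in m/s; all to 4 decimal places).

phase 1: p=0.0964, T=0.305, ωT=1.025349, cosh=1.573370, sinh=1.214699; start (x,ẋ)=(0.114200, -0.217000) → end (x,ẋ)=(0.045999, -0.268734)
phase 2: p=0.3250, T=0.650, ωT=2.185170, cosh=4.502309, sinh=4.389851; start (x,ẋ)=(0.045999, -0.268734) → end (x,ẋ)=(-1.282064, -5.327367)

1 0.3050 0.0460 -0.2687
2 0.9550 -1.2821 -5.3274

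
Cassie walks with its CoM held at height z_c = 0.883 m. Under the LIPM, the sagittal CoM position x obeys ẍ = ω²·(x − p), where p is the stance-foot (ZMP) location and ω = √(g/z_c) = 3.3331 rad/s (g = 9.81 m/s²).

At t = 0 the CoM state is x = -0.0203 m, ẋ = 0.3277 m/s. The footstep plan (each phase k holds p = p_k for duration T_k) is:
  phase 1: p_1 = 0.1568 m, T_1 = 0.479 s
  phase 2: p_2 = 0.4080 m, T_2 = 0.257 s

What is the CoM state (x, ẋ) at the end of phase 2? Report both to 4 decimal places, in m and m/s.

phase 1: p=0.1568, T=0.479, ωT=1.596555, cosh=2.569296, sinh=2.366702; start (x,ẋ)=(-0.020300, 0.327700) → end (x,ẋ)=(-0.065535, -0.555087)
phase 2: p=0.4080, T=0.257, ωT=0.856607, cosh=1.389878, sinh=0.965277; start (x,ẋ)=(-0.065535, -0.555087) → end (x,ẋ)=(-0.410912, -2.295041)

x = -0.4109, ẋ = -2.2950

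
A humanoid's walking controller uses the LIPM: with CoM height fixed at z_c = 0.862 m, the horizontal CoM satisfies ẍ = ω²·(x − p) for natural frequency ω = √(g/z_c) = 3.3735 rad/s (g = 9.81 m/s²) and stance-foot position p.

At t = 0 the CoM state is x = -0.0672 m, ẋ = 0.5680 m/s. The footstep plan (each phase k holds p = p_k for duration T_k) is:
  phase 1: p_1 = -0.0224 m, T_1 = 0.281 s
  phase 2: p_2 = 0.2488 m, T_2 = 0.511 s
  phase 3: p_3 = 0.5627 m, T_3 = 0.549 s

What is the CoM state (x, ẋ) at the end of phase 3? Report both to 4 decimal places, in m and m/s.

x = 0.3844, ẋ = -0.4020

phase 1: p=-0.0224, T=0.281, ωT=0.947954, cosh=1.483978, sinh=1.096445; start (x,ẋ)=(-0.067200, 0.568000) → end (x,ẋ)=(0.095727, 0.677191)
phase 2: p=0.2488, T=0.511, ωT=1.723858, cosh=2.892247, sinh=2.713871; start (x,ẋ)=(0.095727, 0.677191) → end (x,ẋ)=(0.350854, 0.557187)
phase 3: p=0.5627, T=0.549, ωT=1.852052, cosh=3.264898, sinh=3.107983; start (x,ẋ)=(0.350854, 0.557187) → end (x,ẋ)=(0.384378, -0.401996)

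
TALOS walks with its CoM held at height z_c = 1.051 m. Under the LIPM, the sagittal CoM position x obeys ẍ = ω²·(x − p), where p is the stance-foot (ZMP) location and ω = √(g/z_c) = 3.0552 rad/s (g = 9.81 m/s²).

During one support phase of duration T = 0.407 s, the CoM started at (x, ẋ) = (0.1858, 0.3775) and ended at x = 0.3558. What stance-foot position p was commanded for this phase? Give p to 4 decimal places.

p = 0.2159

ωT = 3.0552·0.407 = 1.243466; cosh(ωT) = 1.877998, sinh(ωT) = 1.589615
x(T) = p + (x₀−p)·cosh(ωT) + (ẋ₀/ω)·sinh(ωT) ⇒ p·(1 − cosh) = x(T) − x₀·cosh − (ẋ₀/ω)·sinh
numerator   = 0.3558 − (0.1858)·1.877998 − (0.3775/3.0552)·1.589615 = -0.189545
denominator = 1 − 1.877998 = -0.877998
p = -0.189545 / -0.877998 = 0.2159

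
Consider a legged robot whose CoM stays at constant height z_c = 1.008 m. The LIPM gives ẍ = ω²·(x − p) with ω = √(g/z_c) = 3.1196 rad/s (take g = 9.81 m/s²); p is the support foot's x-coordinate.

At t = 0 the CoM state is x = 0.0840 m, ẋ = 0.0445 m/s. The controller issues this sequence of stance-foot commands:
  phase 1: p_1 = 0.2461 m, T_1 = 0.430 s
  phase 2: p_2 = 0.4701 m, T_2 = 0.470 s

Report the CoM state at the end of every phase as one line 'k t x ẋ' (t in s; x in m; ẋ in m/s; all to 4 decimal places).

1 0.4300 -0.0597 -0.8100
2 0.9000 -1.2712 -5.2377

phase 1: p=0.2461, T=0.430, ωT=1.341428, cosh=2.042987, sinh=1.781514; start (x,ẋ)=(0.084000, 0.044500) → end (x,ẋ)=(-0.059655, -0.809976)
phase 2: p=0.4701, T=0.470, ωT=1.466212, cosh=2.281795, sinh=2.050997; start (x,ẋ)=(-0.059655, -0.809976) → end (x,ẋ)=(-1.271216, -5.237728)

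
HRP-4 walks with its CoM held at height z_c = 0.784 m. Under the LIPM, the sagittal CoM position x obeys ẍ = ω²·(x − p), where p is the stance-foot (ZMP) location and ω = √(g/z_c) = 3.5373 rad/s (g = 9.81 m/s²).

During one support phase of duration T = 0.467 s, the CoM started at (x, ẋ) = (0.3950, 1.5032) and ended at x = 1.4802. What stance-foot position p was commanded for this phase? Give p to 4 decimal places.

ωT = 3.5373·0.467 = 1.651919; cosh(ωT) = 2.704332, sinh(ωT) = 2.512650
x(T) = p + (x₀−p)·cosh(ωT) + (ẋ₀/ω)·sinh(ωT) ⇒ p·(1 − cosh) = x(T) − x₀·cosh − (ẋ₀/ω)·sinh
numerator   = 1.4802 − (0.3950)·2.704332 − (1.5032/3.5373)·2.512650 = -0.655779
denominator = 1 − 2.704332 = -1.704332
p = -0.655779 / -1.704332 = 0.3848

p = 0.3848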